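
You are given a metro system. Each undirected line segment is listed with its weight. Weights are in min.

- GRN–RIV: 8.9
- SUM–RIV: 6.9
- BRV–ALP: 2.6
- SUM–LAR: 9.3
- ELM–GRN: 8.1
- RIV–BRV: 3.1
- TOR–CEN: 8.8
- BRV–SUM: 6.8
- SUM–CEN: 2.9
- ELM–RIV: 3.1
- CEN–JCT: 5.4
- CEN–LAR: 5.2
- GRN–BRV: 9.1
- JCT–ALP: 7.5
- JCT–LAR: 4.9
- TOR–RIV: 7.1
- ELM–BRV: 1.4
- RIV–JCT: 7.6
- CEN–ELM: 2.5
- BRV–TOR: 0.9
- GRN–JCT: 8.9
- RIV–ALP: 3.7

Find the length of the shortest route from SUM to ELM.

5.4 min

Running Dijkstra from SUM:
SUM: 0
CEN: 2.9  (via SUM)
ELM: 5.4  (via CEN)
Shortest route: SUM → CEN → ELM = 5.4 min.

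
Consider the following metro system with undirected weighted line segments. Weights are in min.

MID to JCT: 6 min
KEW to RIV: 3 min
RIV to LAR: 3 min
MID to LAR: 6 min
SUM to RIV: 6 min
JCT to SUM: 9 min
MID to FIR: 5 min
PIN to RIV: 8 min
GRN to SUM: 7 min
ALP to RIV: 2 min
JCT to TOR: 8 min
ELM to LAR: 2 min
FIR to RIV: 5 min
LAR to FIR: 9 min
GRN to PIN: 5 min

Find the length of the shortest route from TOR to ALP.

25 min

Enumerating some paths:
TOR - JCT - SUM - RIV - ALP: 8+9+6+2 = 25
TOR - JCT - MID - FIR - RIV - ALP: 8+6+5+5+2 = 26
Cheapest is TOR - JCT - SUM - RIV - ALP at 25 min.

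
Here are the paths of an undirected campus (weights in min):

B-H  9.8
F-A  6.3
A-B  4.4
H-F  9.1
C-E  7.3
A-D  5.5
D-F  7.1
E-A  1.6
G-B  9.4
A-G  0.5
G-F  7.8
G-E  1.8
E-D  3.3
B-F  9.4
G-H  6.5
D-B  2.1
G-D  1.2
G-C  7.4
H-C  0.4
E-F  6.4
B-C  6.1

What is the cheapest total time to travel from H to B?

Candidate routes:
H - C - B: 0.4+6.1 = 6.5
H - B: 9.8 = 9.8
H - G - D - B: 6.5+1.2+2.1 = 9.8
The minimum is 6.5 min via H - C - B.

6.5 min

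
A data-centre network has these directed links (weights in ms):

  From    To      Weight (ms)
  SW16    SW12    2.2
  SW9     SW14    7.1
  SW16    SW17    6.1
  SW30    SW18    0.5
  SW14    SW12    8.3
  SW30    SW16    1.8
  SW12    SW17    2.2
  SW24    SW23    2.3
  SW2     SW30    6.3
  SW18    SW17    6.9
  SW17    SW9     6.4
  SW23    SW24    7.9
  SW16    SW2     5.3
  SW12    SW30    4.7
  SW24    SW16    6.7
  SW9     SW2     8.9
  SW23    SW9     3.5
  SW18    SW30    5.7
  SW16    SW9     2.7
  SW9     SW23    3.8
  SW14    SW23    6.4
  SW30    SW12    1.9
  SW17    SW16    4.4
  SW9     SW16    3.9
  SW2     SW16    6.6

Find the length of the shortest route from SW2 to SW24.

21 ms

Shortest distances from SW2:
SW2: 0
SW30: 6.3  (via SW2)
SW16: 6.6  (via SW2)
SW18: 6.8  (via SW30)
SW12: 8.2  (via SW30)
SW9: 9.3  (via SW16)
SW17: 10.4  (via SW12)
SW23: 13.1  (via SW9)
SW14: 16.4  (via SW9)
SW24: 21  (via SW23)
Shortest route: SW2–SW16–SW9–SW23–SW24 = 21 ms.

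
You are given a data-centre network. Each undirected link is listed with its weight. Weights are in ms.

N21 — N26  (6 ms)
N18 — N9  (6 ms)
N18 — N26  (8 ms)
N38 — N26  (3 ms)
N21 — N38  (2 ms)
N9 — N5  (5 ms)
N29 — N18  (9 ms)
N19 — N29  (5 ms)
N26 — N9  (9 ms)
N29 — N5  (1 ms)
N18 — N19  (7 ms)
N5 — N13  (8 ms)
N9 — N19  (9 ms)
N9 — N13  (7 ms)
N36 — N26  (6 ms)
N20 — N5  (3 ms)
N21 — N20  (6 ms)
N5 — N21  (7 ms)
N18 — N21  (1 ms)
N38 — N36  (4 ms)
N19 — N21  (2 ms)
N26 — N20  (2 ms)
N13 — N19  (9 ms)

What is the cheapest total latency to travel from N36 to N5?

11 ms

Running Dijkstra from N36:
N36: 0
N38: 4  (via N36)
N21: 6  (via N38)
N26: 6  (via N36)
N18: 7  (via N21)
N19: 8  (via N21)
N20: 8  (via N26)
N5: 11  (via N20)
Shortest route: N36 → N26 → N20 → N5 = 11 ms.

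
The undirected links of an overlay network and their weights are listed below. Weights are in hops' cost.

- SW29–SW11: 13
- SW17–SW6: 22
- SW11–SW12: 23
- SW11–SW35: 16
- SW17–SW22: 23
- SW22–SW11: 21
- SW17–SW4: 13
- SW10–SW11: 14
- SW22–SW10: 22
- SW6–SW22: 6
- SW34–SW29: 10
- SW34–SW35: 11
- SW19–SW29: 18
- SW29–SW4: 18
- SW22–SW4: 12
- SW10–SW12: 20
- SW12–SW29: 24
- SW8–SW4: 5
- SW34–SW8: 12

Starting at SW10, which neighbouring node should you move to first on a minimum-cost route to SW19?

SW11

Candidate routes:
SW10 → SW11 → SW35 → SW34 → SW29 → SW19: 14+16+11+10+18 = 69
SW10 → SW12 → SW29 → SW19: 20+24+18 = 62
SW10 → SW22 → SW4 → SW29 → SW19: 22+12+18+18 = 70
SW10 → SW11 → SW29 → SW19: 14+13+18 = 45
The minimum is 45 hops' cost via SW10 → SW11 → SW29 → SW19.
So from SW10 the first move is to SW11.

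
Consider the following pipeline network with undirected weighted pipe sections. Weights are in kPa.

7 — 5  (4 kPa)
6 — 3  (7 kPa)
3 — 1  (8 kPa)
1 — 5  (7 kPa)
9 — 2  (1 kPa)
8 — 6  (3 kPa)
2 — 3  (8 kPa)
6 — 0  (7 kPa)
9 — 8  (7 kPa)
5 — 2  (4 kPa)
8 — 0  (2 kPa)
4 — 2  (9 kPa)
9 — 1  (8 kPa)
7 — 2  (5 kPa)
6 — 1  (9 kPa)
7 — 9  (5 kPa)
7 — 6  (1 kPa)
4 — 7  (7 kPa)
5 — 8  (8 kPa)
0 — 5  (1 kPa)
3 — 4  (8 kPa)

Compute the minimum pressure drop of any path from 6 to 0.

Candidate routes:
6–7–5–0: 1+4+1 = 6
6–0: 7 = 7
6–8–0: 3+2 = 5
6–7–2–5–0: 1+5+4+1 = 11
The minimum is 5 kPa via 6–8–0.

5 kPa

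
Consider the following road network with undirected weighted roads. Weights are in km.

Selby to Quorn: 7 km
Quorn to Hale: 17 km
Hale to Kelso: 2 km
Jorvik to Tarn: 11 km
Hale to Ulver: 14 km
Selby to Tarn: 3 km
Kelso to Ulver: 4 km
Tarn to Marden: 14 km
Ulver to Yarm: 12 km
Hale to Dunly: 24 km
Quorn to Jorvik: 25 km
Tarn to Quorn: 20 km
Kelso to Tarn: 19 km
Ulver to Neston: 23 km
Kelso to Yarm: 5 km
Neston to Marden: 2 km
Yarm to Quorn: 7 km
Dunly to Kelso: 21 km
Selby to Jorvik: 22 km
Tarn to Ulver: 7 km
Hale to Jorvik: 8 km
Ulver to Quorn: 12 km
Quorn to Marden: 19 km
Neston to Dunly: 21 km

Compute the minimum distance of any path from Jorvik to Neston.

27 km

Compare a few routes:
Jorvik - Hale - Kelso - Ulver - Neston: 8+2+4+23 = 37
Jorvik - Hale - Kelso - Ulver - Tarn - Marden - Neston: 8+2+4+7+14+2 = 37
Jorvik - Tarn - Marden - Neston: 11+14+2 = 27
Cheapest is Jorvik - Tarn - Marden - Neston at 27 km.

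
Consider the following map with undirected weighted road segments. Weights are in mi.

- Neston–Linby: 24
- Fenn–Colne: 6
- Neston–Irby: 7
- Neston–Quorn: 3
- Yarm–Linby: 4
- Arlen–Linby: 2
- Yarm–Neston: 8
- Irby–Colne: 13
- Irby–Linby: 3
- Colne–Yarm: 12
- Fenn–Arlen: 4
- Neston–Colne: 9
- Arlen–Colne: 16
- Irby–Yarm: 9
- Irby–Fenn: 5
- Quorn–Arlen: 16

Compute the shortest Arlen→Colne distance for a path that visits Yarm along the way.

18 mi

Best Arlen to Yarm: Arlen → Linby → Yarm costing 6
Best Yarm to Colne: Yarm → Colne costing 12
Total via Yarm: 6 + 12 = 18 mi.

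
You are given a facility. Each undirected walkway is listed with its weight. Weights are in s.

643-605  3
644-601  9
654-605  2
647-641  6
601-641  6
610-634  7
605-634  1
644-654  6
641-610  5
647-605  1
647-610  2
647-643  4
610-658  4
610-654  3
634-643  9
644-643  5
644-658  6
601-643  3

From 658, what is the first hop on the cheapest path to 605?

Candidate routes:
658 → 610 → 654 → 605: 4+3+2 = 9
658 → 610 → 647 → 605: 4+2+1 = 7
The minimum is 7 s via 658 → 610 → 647 → 605.
So from 658 the first move is to 610.

610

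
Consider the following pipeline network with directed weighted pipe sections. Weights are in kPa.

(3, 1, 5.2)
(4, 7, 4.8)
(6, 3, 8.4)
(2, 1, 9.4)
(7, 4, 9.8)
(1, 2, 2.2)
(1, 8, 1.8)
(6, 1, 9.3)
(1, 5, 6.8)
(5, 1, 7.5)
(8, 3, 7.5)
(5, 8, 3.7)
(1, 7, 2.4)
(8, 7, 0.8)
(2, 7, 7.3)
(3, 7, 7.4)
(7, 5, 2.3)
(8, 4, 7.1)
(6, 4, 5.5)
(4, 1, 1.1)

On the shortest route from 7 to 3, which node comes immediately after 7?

Enumerating some paths:
7 - 4 - 1 - 8 - 3: 9.8+1.1+1.8+7.5 = 20.2
7 - 5 - 1 - 8 - 3: 2.3+7.5+1.8+7.5 = 19.1
7 - 5 - 8 - 3: 2.3+3.7+7.5 = 13.5
7 - 4 - 1 - 5 - 8 - 3: 9.8+1.1+6.8+3.7+7.5 = 28.9
The minimum is 13.5 kPa via 7 - 5 - 8 - 3.
So from 7 the first move is to 5.

5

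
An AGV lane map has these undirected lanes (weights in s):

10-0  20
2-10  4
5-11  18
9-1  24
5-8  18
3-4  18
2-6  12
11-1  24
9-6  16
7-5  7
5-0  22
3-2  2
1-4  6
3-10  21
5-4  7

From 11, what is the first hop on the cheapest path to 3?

Enumerating some paths:
11 → 5 → 4 → 3: 18+7+18 = 43
11 → 5 → 0 → 10 → 2 → 3: 18+22+20+4+2 = 66
11 → 1 → 9 → 6 → 2 → 3: 24+24+16+12+2 = 78
11 → 1 → 4 → 3: 24+6+18 = 48
Cheapest is 11 → 5 → 4 → 3 at 43 s.
So from 11 the first move is to 5.

5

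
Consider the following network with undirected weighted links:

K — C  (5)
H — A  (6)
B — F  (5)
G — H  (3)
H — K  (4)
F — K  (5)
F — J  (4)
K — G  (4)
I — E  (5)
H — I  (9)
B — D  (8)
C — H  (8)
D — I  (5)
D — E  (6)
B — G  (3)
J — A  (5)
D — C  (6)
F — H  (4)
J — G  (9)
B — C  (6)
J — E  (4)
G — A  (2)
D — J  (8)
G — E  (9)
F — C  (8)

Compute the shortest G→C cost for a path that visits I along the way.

23

Shortest G→I: G → H → I = 12
Best I to C: I → D → C costing 11
Total via I: 12 + 11 = 23.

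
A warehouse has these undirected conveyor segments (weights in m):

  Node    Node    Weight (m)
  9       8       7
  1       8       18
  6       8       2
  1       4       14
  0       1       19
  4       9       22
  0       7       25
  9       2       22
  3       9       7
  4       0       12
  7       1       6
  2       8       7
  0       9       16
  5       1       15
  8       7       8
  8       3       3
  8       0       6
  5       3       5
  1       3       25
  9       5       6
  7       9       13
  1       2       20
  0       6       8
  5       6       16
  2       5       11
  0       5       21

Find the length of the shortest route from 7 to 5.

16 m

Running Dijkstra from 7:
7: 0
1: 6  (via 7)
8: 8  (via 7)
6: 10  (via 8)
3: 11  (via 8)
9: 13  (via 7)
0: 14  (via 8)
2: 15  (via 8)
5: 16  (via 3)
Shortest route: 7 → 8 → 3 → 5 = 16 m.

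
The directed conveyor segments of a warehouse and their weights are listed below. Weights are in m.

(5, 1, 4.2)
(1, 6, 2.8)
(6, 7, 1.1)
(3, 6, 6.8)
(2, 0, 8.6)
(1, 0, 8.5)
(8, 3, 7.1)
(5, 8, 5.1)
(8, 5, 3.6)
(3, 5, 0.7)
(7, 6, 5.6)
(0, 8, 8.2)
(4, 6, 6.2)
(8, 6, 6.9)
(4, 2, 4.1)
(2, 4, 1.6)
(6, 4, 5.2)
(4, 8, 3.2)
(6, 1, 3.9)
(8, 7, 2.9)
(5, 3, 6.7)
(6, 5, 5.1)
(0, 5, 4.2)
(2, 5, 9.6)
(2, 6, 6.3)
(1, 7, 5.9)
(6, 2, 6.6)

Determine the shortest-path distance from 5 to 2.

Settle nodes by increasing distance from 5:
5: 0
1: 4.2  (via 5)
8: 5.1  (via 5)
3: 6.7  (via 5)
6: 7  (via 1)
7: 8  (via 8)
4: 12.2  (via 6)
0: 12.7  (via 1)
2: 13.6  (via 6)
Shortest route: 5 → 1 → 6 → 2 = 13.6 m.

13.6 m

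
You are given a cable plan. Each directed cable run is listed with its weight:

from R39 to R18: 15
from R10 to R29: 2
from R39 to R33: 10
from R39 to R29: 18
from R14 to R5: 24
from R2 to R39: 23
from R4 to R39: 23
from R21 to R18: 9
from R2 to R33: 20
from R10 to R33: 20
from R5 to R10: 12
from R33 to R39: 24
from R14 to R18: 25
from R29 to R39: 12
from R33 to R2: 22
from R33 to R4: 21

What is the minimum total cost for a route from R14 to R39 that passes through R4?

100

Shortest R14→R4: R14–R5–R10–R33–R4 = 77
Best R4 to R39: R4–R39 costing 23
Total via R4: 77 + 23 = 100.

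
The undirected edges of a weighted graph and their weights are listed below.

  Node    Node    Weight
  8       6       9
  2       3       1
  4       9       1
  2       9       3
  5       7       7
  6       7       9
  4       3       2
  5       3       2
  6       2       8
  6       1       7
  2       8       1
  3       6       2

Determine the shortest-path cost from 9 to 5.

Running Dijkstra from 9:
9: 0
4: 1  (via 9)
2: 3  (via 9)
3: 3  (via 4)
8: 4  (via 2)
5: 5  (via 3)
Shortest route: 9–4–3–5 = 5.

5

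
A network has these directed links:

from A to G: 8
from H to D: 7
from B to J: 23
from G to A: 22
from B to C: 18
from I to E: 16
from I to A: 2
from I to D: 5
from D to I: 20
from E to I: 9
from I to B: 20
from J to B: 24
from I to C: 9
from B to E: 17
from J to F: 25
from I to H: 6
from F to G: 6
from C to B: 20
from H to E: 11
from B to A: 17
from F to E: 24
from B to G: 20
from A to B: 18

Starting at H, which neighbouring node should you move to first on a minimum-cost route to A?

Candidate routes:
H → E → I → A: 11+9+2 = 22
H → D → I → A: 7+20+2 = 29
The minimum is 22 via H → E → I → A.
So from H the first move is to E.

E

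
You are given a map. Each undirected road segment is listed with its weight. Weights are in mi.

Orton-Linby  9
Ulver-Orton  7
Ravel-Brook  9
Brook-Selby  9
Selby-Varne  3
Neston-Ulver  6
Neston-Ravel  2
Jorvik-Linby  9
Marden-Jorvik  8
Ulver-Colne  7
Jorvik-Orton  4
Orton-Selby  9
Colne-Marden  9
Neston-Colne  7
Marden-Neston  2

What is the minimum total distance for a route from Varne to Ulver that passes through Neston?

Best Varne to Neston: Varne → Selby → Brook → Ravel → Neston costing 23
Best Neston to Ulver: Neston → Ulver costing 6
Total via Neston: 23 + 6 = 29 mi.

29 mi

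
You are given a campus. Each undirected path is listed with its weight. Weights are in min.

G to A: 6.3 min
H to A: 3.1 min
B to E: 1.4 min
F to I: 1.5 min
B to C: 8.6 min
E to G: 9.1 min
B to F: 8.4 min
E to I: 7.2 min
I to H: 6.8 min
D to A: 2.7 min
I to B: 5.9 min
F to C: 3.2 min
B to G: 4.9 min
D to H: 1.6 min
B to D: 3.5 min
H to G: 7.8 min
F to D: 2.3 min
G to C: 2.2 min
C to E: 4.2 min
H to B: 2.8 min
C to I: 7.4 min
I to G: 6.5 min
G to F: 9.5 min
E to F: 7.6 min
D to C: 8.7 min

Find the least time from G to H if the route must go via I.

Shortest G→I: G–I = 6.5
Shortest I→H: I–F–D–H = 5.4
Total via I: 6.5 + 5.4 = 11.9 min.

11.9 min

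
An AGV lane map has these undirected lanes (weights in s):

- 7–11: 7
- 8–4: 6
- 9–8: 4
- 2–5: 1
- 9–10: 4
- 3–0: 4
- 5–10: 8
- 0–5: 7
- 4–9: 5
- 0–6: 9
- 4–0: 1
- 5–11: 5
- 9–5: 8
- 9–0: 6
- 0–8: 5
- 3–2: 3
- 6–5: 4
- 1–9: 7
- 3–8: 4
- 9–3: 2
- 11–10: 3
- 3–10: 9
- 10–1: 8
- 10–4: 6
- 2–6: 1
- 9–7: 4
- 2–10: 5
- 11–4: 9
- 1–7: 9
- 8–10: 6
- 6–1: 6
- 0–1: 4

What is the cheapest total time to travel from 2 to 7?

9 s

Candidate routes:
2–5–9–7: 1+8+4 = 13
2–3–9–7: 3+2+4 = 9
2–5–11–7: 1+5+7 = 13
The minimum is 9 s via 2–3–9–7.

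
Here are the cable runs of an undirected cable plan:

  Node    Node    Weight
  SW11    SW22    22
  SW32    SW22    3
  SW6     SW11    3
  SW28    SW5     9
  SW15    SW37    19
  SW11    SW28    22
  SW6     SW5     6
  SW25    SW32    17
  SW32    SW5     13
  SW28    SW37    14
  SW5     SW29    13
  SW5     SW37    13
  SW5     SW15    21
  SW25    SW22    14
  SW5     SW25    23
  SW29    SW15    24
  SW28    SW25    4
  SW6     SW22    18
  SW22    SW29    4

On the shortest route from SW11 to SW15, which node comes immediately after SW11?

SW6

Compare a few routes:
SW11–SW6–SW5–SW37–SW15: 3+6+13+19 = 41
SW11–SW6–SW5–SW15: 3+6+21 = 30
SW11–SW6–SW5–SW29–SW15: 3+6+13+24 = 46
Cheapest is SW11–SW6–SW5–SW15 at 30.
So from SW11 the first move is to SW6.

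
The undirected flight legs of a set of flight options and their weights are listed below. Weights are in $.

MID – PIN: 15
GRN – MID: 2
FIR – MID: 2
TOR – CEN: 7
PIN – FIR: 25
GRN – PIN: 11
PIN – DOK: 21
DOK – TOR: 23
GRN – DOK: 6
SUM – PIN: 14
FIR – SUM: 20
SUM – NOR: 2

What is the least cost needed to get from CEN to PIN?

$47

Running Dijkstra from CEN:
CEN: 0
TOR: 7  (via CEN)
DOK: 30  (via TOR)
GRN: 36  (via DOK)
MID: 38  (via GRN)
FIR: 40  (via MID)
PIN: 47  (via GRN)
Shortest route: CEN–TOR–DOK–GRN–PIN = $47.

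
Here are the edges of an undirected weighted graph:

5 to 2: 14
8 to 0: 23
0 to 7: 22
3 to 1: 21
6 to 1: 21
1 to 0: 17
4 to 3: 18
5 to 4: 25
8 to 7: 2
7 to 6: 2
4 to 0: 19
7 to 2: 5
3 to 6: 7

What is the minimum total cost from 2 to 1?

Shortest distances from 2:
2: 0
7: 5  (via 2)
6: 7  (via 7)
8: 7  (via 7)
3: 14  (via 6)
5: 14  (via 2)
0: 27  (via 7)
1: 28  (via 6)
Shortest route: 2–7–6–1 = 28.

28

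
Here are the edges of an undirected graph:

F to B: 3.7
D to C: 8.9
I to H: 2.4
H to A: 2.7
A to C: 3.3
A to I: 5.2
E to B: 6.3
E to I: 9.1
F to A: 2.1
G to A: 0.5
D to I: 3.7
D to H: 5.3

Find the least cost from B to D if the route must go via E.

Best B to E: B–E costing 6.3
Best E to D: E–I–D costing 12.8
Total via E: 6.3 + 12.8 = 19.1.

19.1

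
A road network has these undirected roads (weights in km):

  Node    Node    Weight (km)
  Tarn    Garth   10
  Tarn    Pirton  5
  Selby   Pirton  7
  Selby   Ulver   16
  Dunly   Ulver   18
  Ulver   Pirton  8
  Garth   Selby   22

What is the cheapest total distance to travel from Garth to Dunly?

Shortest distances from Garth:
Garth: 0
Tarn: 10  (via Garth)
Pirton: 15  (via Tarn)
Selby: 22  (via Garth)
Ulver: 23  (via Pirton)
Dunly: 41  (via Ulver)
Shortest route: Garth–Tarn–Pirton–Ulver–Dunly = 41 km.

41 km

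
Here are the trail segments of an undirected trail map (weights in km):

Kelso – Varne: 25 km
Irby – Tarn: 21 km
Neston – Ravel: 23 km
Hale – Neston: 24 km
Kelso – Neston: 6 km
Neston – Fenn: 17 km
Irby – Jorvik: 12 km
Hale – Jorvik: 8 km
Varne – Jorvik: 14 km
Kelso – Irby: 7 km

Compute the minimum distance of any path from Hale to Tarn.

41 km

Shortest distances from Hale:
Hale: 0
Jorvik: 8  (via Hale)
Irby: 20  (via Jorvik)
Varne: 22  (via Jorvik)
Neston: 24  (via Hale)
Kelso: 27  (via Irby)
Tarn: 41  (via Irby)
Shortest route: Hale–Jorvik–Irby–Tarn = 41 km.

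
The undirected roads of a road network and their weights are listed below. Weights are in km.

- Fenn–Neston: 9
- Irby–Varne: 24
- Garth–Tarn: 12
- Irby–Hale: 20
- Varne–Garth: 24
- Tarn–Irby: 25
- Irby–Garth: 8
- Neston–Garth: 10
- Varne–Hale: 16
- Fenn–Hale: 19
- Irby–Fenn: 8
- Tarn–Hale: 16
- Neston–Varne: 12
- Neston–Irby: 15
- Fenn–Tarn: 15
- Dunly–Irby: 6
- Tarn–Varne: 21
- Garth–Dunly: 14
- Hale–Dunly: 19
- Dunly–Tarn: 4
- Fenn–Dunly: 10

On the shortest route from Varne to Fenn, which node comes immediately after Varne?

Neston

Compare a few routes:
Varne–Tarn–Dunly–Fenn: 21+4+10 = 35
Varne–Neston–Fenn: 12+9 = 21
Varne–Irby–Fenn: 24+8 = 32
Varne–Hale–Fenn: 16+19 = 35
Cheapest is Varne–Neston–Fenn at 21 km.
So from Varne the first move is to Neston.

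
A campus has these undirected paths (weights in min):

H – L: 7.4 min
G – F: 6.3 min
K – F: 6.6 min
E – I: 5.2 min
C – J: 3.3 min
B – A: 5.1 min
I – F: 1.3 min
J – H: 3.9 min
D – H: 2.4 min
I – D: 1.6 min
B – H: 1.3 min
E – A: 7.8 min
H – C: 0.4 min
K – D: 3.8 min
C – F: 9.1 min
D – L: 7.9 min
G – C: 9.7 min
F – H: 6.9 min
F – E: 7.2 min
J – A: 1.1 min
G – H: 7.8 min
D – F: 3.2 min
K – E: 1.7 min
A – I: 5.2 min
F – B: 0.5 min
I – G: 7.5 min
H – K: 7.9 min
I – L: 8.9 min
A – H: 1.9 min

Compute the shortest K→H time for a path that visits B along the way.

8.4 min

Best K to B: K → F → B costing 7.1
Shortest B→H: B → H = 1.3
Total via B: 7.1 + 1.3 = 8.4 min.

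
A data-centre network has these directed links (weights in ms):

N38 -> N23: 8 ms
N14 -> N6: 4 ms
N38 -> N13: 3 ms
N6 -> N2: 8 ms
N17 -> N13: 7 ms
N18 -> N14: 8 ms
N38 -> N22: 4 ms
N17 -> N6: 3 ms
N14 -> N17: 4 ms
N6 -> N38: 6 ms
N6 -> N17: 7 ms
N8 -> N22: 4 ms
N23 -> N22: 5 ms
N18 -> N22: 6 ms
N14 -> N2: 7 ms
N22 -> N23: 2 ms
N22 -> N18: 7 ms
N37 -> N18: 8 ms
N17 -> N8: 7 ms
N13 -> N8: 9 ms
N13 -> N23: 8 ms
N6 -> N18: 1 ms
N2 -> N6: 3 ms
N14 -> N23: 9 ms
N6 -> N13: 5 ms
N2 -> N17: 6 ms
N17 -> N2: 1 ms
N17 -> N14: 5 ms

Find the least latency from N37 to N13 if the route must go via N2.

Shortest N37→N2: N37 → N18 → N14 → N17 → N2 = 21
Shortest N2→N13: N2 → N6 → N13 = 8
Total via N2: 21 + 8 = 29 ms.

29 ms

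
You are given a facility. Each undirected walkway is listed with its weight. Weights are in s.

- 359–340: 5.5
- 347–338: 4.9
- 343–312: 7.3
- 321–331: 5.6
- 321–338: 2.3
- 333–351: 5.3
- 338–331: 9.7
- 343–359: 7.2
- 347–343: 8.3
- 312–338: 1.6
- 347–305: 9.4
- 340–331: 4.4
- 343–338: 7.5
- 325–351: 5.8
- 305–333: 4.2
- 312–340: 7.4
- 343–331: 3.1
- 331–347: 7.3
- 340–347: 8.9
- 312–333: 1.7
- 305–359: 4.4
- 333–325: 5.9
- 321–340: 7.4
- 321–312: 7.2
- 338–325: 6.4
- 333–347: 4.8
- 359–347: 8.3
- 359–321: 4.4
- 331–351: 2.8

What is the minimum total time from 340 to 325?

Compare a few routes:
340–312–333–325: 7.4+1.7+5.9 = 15
340–312–338–325: 7.4+1.6+6.4 = 15.4
340–331–351–325: 4.4+2.8+5.8 = 13
Cheapest is 340–331–351–325 at 13 s.

13 s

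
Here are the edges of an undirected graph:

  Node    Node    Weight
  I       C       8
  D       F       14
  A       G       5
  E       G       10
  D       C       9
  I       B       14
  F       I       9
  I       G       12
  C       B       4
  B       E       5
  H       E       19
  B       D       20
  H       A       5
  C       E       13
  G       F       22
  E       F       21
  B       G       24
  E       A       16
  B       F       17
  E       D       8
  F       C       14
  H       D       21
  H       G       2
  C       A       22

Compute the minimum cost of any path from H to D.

Shortest distances from H:
H: 0
G: 2  (via H)
A: 5  (via H)
E: 12  (via G)
I: 14  (via G)
B: 17  (via E)
D: 20  (via E)
Shortest route: H → G → E → D = 20.

20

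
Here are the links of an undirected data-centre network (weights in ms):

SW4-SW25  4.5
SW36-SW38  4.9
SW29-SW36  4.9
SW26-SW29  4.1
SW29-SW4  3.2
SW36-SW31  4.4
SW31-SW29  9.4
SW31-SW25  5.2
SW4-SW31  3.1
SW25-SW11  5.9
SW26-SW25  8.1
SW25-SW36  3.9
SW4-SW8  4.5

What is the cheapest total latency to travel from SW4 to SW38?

12.4 ms

Running Dijkstra from SW4:
SW4: 0
SW31: 3.1  (via SW4)
SW29: 3.2  (via SW4)
SW25: 4.5  (via SW4)
SW8: 4.5  (via SW4)
SW26: 7.3  (via SW29)
SW36: 7.5  (via SW31)
SW11: 10.4  (via SW25)
SW38: 12.4  (via SW36)
Shortest route: SW4–SW31–SW36–SW38 = 12.4 ms.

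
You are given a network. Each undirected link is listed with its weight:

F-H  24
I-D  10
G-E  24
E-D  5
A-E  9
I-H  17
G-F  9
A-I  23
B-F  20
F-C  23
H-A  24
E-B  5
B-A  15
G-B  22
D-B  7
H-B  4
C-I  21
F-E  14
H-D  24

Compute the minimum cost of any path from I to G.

Enumerating some paths:
I–D–E–F–G: 10+5+14+9 = 38
I–D–E–G: 10+5+24 = 39
Cheapest is I–D–E–F–G at 38.

38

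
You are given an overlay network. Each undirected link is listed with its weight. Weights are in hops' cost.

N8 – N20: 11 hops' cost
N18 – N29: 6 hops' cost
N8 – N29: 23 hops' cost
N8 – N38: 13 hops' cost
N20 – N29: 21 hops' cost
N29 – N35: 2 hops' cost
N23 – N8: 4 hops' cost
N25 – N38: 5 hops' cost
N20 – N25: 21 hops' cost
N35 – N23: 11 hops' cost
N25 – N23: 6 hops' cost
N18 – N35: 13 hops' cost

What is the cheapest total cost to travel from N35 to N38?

Candidate routes:
N35–N23–N25–N38: 11+6+5 = 22
N35–N29–N8–N38: 2+23+13 = 38
N35–N23–N8–N38: 11+4+13 = 28
N35–N29–N8–N23–N25–N38: 2+23+4+6+5 = 40
The minimum is 22 hops' cost via N35–N23–N25–N38.

22 hops' cost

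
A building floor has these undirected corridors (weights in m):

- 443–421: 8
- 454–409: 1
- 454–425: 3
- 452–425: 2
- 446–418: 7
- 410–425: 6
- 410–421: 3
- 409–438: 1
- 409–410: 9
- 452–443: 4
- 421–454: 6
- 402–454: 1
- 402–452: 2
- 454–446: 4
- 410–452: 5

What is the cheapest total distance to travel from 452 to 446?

7 m

Compare a few routes:
452–425–454–446: 2+3+4 = 9
452–402–454–446: 2+1+4 = 7
Cheapest is 452–402–454–446 at 7 m.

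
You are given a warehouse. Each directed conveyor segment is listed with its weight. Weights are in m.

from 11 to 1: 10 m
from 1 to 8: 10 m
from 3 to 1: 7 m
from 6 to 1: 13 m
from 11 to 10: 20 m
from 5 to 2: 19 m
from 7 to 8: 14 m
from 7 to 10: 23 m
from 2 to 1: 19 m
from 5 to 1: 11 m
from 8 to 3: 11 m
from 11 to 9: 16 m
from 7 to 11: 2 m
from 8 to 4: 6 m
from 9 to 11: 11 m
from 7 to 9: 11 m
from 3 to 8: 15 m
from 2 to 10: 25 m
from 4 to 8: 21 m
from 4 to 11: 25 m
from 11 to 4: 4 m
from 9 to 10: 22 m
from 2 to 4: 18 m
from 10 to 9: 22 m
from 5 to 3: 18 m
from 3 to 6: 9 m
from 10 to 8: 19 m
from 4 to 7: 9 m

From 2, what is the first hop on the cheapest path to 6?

Enumerating some paths:
2–4–7–8–3–6: 18+9+14+11+9 = 61
2–10–8–3–6: 25+19+11+9 = 64
2–1–8–3–6: 19+10+11+9 = 49
2–4–8–3–6: 18+21+11+9 = 59
Cheapest is 2–1–8–3–6 at 49 m.
So from 2 the first move is to 1.

1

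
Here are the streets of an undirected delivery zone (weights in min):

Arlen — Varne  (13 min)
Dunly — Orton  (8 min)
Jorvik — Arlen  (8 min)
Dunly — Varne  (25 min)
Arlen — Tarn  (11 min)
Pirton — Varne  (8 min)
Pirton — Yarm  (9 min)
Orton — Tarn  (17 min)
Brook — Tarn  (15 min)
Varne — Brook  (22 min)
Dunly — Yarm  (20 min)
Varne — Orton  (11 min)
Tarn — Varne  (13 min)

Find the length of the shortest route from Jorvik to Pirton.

29 min

Running Dijkstra from Jorvik:
Jorvik: 0
Arlen: 8  (via Jorvik)
Tarn: 19  (via Arlen)
Varne: 21  (via Arlen)
Pirton: 29  (via Varne)
Shortest route: Jorvik → Arlen → Varne → Pirton = 29 min.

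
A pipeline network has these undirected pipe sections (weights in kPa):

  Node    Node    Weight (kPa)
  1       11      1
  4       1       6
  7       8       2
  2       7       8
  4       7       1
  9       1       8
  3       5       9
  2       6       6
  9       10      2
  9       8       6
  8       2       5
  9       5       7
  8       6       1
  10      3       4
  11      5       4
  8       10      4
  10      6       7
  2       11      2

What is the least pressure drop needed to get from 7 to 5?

12 kPa

Compare a few routes:
7 - 2 - 11 - 5: 8+2+4 = 14
7 - 4 - 1 - 11 - 5: 1+6+1+4 = 12
7 - 8 - 2 - 11 - 5: 2+5+2+4 = 13
Cheapest is 7 - 4 - 1 - 11 - 5 at 12 kPa.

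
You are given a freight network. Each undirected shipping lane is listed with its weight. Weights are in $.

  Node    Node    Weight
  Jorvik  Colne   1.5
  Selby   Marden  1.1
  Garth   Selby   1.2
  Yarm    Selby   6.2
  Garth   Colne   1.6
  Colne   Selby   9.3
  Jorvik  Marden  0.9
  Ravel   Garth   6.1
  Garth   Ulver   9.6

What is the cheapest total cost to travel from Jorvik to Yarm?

Compare a few routes:
Jorvik → Colne → Garth → Selby → Yarm: 1.5+1.6+1.2+6.2 = 10.5
Jorvik → Marden → Selby → Yarm: 0.9+1.1+6.2 = 8.2
Cheapest is Jorvik → Marden → Selby → Yarm at $8.2.

$8.2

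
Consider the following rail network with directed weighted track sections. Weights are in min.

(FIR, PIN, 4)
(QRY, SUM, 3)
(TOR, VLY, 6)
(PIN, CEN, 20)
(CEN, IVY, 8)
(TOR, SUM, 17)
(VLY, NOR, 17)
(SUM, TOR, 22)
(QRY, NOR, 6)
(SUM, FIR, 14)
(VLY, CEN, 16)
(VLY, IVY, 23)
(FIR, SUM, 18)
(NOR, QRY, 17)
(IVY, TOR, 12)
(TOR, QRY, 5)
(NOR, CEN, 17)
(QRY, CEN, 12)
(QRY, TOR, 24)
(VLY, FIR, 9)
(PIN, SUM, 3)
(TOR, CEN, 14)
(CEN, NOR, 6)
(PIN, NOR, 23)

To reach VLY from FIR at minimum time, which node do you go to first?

Compare a few routes:
FIR–SUM–TOR–VLY: 18+22+6 = 46
FIR–PIN–CEN–IVY–TOR–VLY: 4+20+8+12+6 = 50
FIR–PIN–SUM–TOR–VLY: 4+3+22+6 = 35
FIR–PIN–NOR–CEN–IVY–TOR–VLY: 4+23+17+8+12+6 = 70
The minimum is 35 min via FIR–PIN–SUM–TOR–VLY.
So from FIR the first move is to PIN.

PIN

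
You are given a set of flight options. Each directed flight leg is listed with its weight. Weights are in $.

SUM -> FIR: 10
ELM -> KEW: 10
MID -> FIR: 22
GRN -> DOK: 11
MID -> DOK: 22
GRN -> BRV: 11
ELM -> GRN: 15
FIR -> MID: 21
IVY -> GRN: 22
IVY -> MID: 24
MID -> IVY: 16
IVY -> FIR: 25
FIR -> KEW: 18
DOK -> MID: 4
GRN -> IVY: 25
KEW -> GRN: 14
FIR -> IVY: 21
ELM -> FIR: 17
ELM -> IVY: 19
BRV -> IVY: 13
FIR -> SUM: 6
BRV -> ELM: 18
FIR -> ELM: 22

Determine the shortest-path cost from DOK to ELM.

$48

Compare a few routes:
DOK–MID–FIR–ELM: 4+22+22 = 48
DOK–MID–IVY–GRN–BRV–ELM: 4+16+22+11+18 = 71
DOK–MID–IVY–FIR–ELM: 4+16+25+22 = 67
The minimum is $48 via DOK–MID–FIR–ELM.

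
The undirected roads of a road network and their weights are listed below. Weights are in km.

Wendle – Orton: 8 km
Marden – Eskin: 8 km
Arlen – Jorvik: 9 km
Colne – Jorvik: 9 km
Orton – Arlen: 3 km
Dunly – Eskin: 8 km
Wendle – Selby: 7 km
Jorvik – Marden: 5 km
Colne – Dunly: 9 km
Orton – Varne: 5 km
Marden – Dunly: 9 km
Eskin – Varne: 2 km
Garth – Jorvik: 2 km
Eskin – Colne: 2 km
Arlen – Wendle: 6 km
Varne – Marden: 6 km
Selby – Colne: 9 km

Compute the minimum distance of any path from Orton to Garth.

14 km

Settle nodes by increasing distance from Orton:
Orton: 0
Arlen: 3  (via Orton)
Varne: 5  (via Orton)
Eskin: 7  (via Varne)
Wendle: 8  (via Orton)
Colne: 9  (via Eskin)
Marden: 11  (via Varne)
Jorvik: 12  (via Arlen)
Garth: 14  (via Jorvik)
Shortest route: Orton–Arlen–Jorvik–Garth = 14 km.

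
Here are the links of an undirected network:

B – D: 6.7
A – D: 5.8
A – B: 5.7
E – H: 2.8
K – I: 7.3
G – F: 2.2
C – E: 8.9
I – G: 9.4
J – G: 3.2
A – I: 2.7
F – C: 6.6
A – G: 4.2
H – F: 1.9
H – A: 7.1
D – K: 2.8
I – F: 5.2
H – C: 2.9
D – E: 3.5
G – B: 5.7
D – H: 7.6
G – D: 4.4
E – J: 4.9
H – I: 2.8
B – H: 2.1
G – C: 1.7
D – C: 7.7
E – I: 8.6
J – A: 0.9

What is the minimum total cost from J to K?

9.5

Compare a few routes:
J - A - I - K: 0.9+2.7+7.3 = 10.9
J - G - D - K: 3.2+4.4+2.8 = 10.4
J - A - D - K: 0.9+5.8+2.8 = 9.5
Cheapest is J - A - D - K at 9.5.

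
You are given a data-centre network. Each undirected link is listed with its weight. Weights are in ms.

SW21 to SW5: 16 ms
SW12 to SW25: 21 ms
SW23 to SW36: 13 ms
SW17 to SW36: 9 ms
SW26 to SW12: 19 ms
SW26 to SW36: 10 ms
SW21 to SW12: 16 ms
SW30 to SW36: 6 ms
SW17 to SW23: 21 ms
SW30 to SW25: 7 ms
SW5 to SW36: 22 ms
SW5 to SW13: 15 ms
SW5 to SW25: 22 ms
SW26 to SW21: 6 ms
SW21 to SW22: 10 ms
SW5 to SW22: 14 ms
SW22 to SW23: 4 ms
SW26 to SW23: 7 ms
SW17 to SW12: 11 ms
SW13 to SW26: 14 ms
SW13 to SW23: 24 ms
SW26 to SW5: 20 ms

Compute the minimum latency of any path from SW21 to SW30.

22 ms

Enumerating some paths:
SW21 - SW26 - SW36 - SW30: 6+10+6 = 22
SW21 - SW26 - SW23 - SW36 - SW30: 6+7+13+6 = 32
Cheapest is SW21 - SW26 - SW36 - SW30 at 22 ms.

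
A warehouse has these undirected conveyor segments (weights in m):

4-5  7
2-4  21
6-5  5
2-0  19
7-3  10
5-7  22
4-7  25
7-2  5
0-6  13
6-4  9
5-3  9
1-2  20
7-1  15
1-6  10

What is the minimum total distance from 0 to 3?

Running Dijkstra from 0:
0: 0
6: 13  (via 0)
5: 18  (via 6)
2: 19  (via 0)
4: 22  (via 6)
1: 23  (via 6)
7: 24  (via 2)
3: 27  (via 5)
Shortest route: 0 → 6 → 5 → 3 = 27 m.

27 m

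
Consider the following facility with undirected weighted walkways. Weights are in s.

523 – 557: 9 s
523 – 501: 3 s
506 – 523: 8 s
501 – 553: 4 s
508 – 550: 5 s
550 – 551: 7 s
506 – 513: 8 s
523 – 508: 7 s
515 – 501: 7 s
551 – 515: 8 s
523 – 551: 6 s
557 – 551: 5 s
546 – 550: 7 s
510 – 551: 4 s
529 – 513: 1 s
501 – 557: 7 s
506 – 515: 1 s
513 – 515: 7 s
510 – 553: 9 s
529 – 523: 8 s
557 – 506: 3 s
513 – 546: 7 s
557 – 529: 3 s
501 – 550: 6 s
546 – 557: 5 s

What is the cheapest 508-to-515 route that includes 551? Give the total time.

Best 508 to 551: 508–550–551 costing 12
Shortest 551→515: 551–515 = 8
Total via 551: 12 + 8 = 20 s.

20 s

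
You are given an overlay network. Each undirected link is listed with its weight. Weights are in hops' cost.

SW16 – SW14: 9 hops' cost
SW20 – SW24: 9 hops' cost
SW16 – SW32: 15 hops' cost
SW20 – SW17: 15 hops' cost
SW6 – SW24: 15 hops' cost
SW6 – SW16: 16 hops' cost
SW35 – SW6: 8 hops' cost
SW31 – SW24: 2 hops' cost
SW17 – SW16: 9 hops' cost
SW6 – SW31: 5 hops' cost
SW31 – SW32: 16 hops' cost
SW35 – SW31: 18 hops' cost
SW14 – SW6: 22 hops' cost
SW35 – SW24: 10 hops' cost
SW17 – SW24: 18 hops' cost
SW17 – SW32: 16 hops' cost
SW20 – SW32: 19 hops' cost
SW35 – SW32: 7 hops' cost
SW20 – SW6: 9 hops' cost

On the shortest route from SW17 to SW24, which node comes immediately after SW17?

SW24

Compare a few routes:
SW17 → SW20 → SW24: 15+9 = 24
SW17 → SW24: 18 = 18
The minimum is 18 hops' cost via SW17 → SW24.
So from SW17 the first move is to SW24.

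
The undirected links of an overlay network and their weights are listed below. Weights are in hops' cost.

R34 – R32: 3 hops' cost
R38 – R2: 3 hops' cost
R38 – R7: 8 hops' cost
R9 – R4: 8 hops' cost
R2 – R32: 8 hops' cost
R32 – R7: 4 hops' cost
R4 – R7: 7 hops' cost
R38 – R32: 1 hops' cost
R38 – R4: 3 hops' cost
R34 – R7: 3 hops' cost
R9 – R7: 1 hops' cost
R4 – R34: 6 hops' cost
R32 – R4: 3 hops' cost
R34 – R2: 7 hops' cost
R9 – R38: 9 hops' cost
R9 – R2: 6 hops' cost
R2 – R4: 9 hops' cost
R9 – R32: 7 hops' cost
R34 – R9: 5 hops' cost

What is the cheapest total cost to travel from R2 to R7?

Settle nodes by increasing distance from R2:
R2: 0
R38: 3  (via R2)
R32: 4  (via R38)
R9: 6  (via R2)
R4: 6  (via R38)
R34: 7  (via R2)
R7: 7  (via R9)
Shortest route: R2 → R9 → R7 = 7 hops' cost.

7 hops' cost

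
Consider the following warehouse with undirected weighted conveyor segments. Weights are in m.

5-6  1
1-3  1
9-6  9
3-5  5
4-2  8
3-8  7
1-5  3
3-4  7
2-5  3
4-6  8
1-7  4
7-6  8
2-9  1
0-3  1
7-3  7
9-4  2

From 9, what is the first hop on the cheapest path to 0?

2

Enumerating some paths:
9 - 2 - 5 - 3 - 0: 1+3+5+1 = 10
9 - 6 - 5 - 1 - 3 - 0: 9+1+3+1+1 = 15
9 - 2 - 5 - 1 - 3 - 0: 1+3+3+1+1 = 9
9 - 4 - 3 - 0: 2+7+1 = 10
The minimum is 9 m via 9 - 2 - 5 - 1 - 3 - 0.
So from 9 the first move is to 2.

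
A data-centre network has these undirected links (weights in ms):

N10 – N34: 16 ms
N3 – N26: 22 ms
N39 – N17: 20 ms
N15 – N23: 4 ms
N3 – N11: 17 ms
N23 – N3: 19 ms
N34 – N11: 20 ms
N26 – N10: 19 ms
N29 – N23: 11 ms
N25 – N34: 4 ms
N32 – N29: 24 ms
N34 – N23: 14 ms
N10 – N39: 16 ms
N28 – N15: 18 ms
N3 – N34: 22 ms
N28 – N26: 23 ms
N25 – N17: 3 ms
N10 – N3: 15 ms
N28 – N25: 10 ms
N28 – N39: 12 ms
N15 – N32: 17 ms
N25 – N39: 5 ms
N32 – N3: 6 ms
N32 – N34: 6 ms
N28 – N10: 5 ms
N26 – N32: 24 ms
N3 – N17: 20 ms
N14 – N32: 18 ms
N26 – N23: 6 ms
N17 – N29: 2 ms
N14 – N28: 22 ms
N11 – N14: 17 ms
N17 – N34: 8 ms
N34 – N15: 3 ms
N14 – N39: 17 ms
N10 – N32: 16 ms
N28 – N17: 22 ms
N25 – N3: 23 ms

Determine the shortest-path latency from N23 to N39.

Candidate routes:
N23 - N15 - N34 - N25 - N39: 4+3+4+5 = 16
N23 - N34 - N25 - N39: 14+4+5 = 23
N23 - N29 - N17 - N25 - N39: 11+2+3+5 = 21
N23 - N15 - N34 - N17 - N25 - N39: 4+3+8+3+5 = 23
The minimum is 16 ms via N23 - N15 - N34 - N25 - N39.

16 ms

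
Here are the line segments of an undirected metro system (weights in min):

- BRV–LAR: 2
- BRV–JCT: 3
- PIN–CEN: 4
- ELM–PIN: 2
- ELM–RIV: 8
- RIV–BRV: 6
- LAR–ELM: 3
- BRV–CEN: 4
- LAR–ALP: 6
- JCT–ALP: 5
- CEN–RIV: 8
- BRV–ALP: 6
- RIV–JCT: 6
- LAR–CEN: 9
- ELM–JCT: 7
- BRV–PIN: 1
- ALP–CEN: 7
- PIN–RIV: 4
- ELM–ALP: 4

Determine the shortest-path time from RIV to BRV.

Compare a few routes:
RIV → PIN → BRV: 4+1 = 5
RIV → BRV: 6 = 6
RIV → JCT → BRV: 6+3 = 9
The minimum is 5 min via RIV → PIN → BRV.

5 min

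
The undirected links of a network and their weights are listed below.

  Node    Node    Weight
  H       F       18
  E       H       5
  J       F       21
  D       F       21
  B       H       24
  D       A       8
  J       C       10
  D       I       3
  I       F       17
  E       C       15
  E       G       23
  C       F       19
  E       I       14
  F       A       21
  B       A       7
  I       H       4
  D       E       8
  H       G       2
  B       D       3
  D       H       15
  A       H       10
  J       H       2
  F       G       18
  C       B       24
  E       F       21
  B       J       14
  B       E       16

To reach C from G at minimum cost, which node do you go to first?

H

Compare a few routes:
G → H → I → E → C: 2+4+14+15 = 35
G → H → I → D → E → C: 2+4+3+8+15 = 32
G → H → J → C: 2+2+10 = 14
G → H → E → C: 2+5+15 = 22
The minimum is 14 via G → H → J → C.
So from G the first move is to H.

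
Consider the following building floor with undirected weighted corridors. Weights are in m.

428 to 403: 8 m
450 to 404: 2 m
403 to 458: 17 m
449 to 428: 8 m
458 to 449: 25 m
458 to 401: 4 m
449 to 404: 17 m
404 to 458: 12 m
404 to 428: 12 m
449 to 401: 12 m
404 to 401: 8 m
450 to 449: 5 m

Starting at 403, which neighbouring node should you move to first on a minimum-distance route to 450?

Enumerating some paths:
403 - 428 - 449 - 450: 8+8+5 = 21
403 - 428 - 404 - 450: 8+12+2 = 22
The minimum is 21 m via 403 - 428 - 449 - 450.
So from 403 the first move is to 428.

428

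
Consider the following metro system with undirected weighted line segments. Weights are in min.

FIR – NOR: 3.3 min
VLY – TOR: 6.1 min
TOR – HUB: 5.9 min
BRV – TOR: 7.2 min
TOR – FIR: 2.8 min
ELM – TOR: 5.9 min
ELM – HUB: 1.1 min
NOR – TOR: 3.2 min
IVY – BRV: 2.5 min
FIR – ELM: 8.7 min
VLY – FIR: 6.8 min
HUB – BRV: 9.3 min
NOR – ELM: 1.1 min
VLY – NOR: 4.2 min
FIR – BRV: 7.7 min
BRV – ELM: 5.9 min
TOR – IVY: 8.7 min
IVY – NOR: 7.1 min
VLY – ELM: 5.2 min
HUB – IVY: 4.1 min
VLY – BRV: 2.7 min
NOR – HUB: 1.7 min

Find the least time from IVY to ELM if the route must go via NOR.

Shortest IVY→NOR: IVY–HUB–NOR = 5.8
Best NOR to ELM: NOR–ELM costing 1.1
Total via NOR: 5.8 + 1.1 = 6.9 min.

6.9 min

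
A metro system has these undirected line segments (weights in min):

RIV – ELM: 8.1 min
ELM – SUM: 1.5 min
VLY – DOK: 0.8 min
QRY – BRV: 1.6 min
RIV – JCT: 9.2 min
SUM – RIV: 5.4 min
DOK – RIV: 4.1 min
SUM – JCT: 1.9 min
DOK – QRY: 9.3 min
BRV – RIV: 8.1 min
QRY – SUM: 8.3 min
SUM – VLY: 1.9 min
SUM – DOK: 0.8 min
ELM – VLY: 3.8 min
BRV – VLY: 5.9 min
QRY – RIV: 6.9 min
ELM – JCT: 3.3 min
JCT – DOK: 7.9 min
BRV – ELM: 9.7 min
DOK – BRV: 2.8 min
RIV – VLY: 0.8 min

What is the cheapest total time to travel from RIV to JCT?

4.3 min

Compare a few routes:
RIV–VLY–SUM–JCT: 0.8+1.9+1.9 = 4.6
RIV–DOK–SUM–JCT: 4.1+0.8+1.9 = 6.8
RIV–VLY–DOK–SUM–JCT: 0.8+0.8+0.8+1.9 = 4.3
The minimum is 4.3 min via RIV–VLY–DOK–SUM–JCT.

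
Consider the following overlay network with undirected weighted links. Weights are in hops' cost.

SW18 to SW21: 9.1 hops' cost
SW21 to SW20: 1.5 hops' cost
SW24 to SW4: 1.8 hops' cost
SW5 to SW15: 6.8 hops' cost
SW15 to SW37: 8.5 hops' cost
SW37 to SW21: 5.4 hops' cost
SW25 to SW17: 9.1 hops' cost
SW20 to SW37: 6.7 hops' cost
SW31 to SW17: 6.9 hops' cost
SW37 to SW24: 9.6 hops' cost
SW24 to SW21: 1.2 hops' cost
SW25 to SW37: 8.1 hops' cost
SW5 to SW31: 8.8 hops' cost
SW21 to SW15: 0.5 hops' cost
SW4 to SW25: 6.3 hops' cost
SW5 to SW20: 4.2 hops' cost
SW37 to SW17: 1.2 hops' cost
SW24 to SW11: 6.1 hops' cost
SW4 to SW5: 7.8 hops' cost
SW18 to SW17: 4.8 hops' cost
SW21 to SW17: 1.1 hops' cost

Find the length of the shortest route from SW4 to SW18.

Settle nodes by increasing distance from SW4:
SW4: 0
SW24: 1.8  (via SW4)
SW21: 3  (via SW24)
SW15: 3.5  (via SW21)
SW17: 4.1  (via SW21)
SW20: 4.5  (via SW21)
SW37: 5.3  (via SW17)
SW25: 6.3  (via SW4)
SW5: 7.8  (via SW4)
SW11: 7.9  (via SW24)
SW18: 8.9  (via SW17)
Shortest route: SW4 → SW24 → SW21 → SW17 → SW18 = 8.9 hops' cost.

8.9 hops' cost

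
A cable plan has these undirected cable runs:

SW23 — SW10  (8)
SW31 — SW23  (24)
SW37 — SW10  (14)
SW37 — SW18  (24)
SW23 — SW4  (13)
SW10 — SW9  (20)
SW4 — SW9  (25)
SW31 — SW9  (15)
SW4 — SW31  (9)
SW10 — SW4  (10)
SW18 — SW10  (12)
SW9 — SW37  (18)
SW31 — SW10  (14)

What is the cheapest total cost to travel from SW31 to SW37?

28

Settle nodes by increasing distance from SW31:
SW31: 0
SW4: 9  (via SW31)
SW10: 14  (via SW31)
SW9: 15  (via SW31)
SW23: 22  (via SW4)
SW18: 26  (via SW10)
SW37: 28  (via SW10)
Shortest route: SW31 → SW10 → SW37 = 28.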